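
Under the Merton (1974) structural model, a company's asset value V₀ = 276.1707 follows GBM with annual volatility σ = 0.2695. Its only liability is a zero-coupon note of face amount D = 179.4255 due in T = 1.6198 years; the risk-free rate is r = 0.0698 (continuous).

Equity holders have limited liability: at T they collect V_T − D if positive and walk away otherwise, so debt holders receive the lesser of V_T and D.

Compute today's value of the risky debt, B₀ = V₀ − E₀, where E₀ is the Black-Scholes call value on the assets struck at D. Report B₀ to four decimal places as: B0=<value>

d₁ = [ln(V₀/D) + (r + σ²/2)T] / (σ√T)
   = [ln(276.1707/179.4255) + (0.0698 + 0.5·0.2695²)·1.6198] / (0.2695·√1.6198)
   = [0.431259 + 0.171885] / 0.342996 = 1.758457
d₂ = d₁ − σ√T = 1.758457 − 0.342996 = 1.415461
N(d₁) = 0.960665,  N(d₂) = 0.921533,  e^(−rT) = 0.893095
E₀ = V₀·N(d₁) − D·e^(−rT)·N(d₂)
   = 276.1707·0.960665 − 179.4255·0.893095·0.921533 = 117.637322
B₀ = V₀ − E₀ = 276.1707 − 117.637322 = 158.533378

B0=158.5334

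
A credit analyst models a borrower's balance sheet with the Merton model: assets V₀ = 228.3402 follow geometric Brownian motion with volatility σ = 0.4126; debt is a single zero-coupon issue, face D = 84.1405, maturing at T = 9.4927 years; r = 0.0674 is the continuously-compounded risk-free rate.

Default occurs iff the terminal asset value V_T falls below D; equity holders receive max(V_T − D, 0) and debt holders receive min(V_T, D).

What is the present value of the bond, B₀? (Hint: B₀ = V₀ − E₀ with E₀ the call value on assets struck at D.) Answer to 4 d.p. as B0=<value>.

d₁ = [ln(V₀/D) + (r + σ²/2)T] / (σ√T)
   = [ln(228.3402/84.1405) + (0.0674 + 0.5·0.4126²)·9.4927] / (0.4126·√9.4927)
   = [0.998349 + 1.447821] / 1.271230 = 1.924254
d₂ = d₁ − σ√T = 1.924254 − 1.271230 = 0.653024
N(d₁) = 0.972839,  N(d₂) = 0.743130,  e^(−rT) = 0.527394
E₀ = V₀·N(d₁) − D·e^(−rT)·N(d₂)
   = 228.3402·0.972839 − 84.1405·0.527394·0.743130 = 189.161664
B₀ = V₀ − E₀ = 228.3402 − 189.161664 = 39.178536

B0=39.1785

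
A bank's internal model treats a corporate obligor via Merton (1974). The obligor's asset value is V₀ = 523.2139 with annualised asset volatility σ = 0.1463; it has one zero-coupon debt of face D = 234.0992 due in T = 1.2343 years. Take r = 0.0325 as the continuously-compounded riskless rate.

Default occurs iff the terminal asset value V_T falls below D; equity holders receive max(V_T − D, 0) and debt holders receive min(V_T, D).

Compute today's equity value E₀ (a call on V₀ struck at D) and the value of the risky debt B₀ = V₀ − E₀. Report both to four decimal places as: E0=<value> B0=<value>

E0=298.3197 B0=224.8942

d₁ = [ln(V₀/D) + (r + σ²/2)T] / (σ√T)
   = [ln(523.2139/234.0992) + (0.0325 + 0.5·0.1463²)·1.2343] / (0.1463·√1.2343)
   = [0.804245 + 0.053324] / 0.162538 = 5.276119
d₂ = d₁ − σ√T = 5.276119 − 0.162538 = 5.113581
N(d₁) = 1.000000,  N(d₂) = 1.000000,  e^(−rT) = 0.960679
E₀ = V₀·N(d₁) − D·e^(−rT)·N(d₂)
   = 523.2139·1.000000 − 234.0992·0.960679·1.000000 = 298.319670
B₀ = V₀ − E₀ = 523.2139 − 298.319670 = 224.894230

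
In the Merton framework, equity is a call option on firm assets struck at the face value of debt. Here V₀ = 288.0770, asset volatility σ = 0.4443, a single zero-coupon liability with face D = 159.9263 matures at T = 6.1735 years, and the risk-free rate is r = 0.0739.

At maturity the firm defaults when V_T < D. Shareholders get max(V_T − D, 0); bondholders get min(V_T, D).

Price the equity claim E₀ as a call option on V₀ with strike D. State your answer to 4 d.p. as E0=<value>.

E0=202.5572

d₁ = [ln(V₀/D) + (r + σ²/2)T] / (σ√T)
   = [ln(288.0770/159.9263) + (0.0739 + 0.5·0.4443²)·6.1735] / (0.4443·√6.1735)
   = [0.588515 + 1.065554] / 1.103931 = 1.498344
d₂ = d₁ − σ√T = 1.498344 − 1.103931 = 0.394412
N(d₁) = 0.932978,  N(d₂) = 0.653362,  e^(−rT) = 0.633673
E₀ = V₀·N(d₁) − D·e^(−rT)·N(d₂)
   = 288.0770·0.932978 − 159.9263·0.633673·0.653362 = 202.557153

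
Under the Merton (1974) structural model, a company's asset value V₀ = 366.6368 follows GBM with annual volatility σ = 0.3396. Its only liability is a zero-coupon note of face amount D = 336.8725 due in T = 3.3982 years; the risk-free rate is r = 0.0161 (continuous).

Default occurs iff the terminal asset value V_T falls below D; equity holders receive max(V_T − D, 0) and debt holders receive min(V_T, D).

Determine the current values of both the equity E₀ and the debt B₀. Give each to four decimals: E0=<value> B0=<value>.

d₁ = [ln(V₀/D) + (r + σ²/2)T] / (σ√T)
   = [ln(366.6368/336.8725) + (0.0161 + 0.5·0.3396²)·3.3982] / (0.3396·√3.3982)
   = [0.084667 + 0.250665] / 0.626026 = 0.535653
d₂ = d₁ − σ√T = 0.535653 − 0.626026 = -0.090373
N(d₁) = 0.703901,  N(d₂) = 0.463995,  e^(−rT) = 0.946759
E₀ = V₀·N(d₁) − D·e^(−rT)·N(d₂)
   = 366.6368·0.703901 − 336.8725·0.946759·0.463995 = 110.090609
B₀ = V₀ − E₀ = 366.6368 − 110.090609 = 256.546191

E0=110.0906 B0=256.5462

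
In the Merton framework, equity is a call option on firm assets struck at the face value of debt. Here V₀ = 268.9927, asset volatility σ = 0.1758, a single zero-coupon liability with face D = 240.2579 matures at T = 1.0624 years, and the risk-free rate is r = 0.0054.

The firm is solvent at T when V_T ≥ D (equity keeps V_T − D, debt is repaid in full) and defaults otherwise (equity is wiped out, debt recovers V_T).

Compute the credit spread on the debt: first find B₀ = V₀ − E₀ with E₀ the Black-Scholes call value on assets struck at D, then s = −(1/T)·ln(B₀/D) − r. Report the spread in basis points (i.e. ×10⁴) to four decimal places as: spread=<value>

d₁ = [ln(V₀/D) + (r + σ²/2)T] / (σ√T)
   = [ln(268.9927/240.2579) + (0.0054 + 0.5·0.1758²)·1.0624] / (0.1758·√1.0624)
   = [0.112971 + 0.022154] / 0.181202 = 0.745717
d₂ = d₁ − σ√T = 0.745717 − 0.181202 = 0.564515
N(d₁) = 0.772081,  N(d₂) = 0.713798,  e^(−rT) = 0.994279
E₀ = V₀·N(d₁) − D·e^(−rT)·N(d₂)
   = 268.9927·0.772081 − 240.2579·0.994279·0.713798 = 37.169499
B₀ = V₀ − E₀ = 268.9927 − 37.169499 = 231.823201
spread = −(1/T)·ln(B₀/D) − r = −(1/1.0624)·ln(231.823201/240.2579) − 0.0054 = 0.02823885
in basis points: 0.02823885 × 10⁴ = 282.3885 bp

spread=282.3885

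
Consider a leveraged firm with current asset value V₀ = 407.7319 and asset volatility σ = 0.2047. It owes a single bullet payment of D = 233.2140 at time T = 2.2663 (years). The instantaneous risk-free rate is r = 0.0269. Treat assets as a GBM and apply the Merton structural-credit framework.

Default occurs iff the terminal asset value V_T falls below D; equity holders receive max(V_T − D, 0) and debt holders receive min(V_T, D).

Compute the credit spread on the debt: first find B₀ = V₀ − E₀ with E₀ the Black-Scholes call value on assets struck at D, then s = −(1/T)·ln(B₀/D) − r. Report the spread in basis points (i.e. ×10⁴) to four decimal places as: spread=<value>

spread=15.1765

d₁ = [ln(V₀/D) + (r + σ²/2)T] / (σ√T)
   = [ln(407.7319/233.2140) + (0.0269 + 0.5·0.2047²)·2.2663] / (0.2047·√2.2663)
   = [0.558653 + 0.108445] / 0.308160 = 2.164777
d₂ = d₁ − σ√T = 2.164777 − 0.308160 = 1.856617
N(d₁) = 0.984798,  N(d₂) = 0.968317,  e^(−rT) = 0.940858
E₀ = V₀·N(d₁) − D·e^(−rT)·N(d₂)
   = 407.7319·0.984798 − 233.2140·0.940858·0.968317 = 189.064124
B₀ = V₀ − E₀ = 407.7319 − 189.064124 = 218.667776
spread = −(1/T)·ln(B₀/D) − r = −(1/2.2663)·ln(218.667776/233.2140) − 0.0269 = 0.00151765
in basis points: 0.00151765 × 10⁴ = 15.1765 bp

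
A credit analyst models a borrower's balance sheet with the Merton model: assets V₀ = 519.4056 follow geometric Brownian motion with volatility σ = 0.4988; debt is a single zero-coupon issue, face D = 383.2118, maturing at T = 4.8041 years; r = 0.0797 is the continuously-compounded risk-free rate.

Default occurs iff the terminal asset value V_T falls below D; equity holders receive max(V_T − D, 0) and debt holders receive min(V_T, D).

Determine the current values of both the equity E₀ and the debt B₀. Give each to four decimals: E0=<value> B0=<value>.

d₁ = [ln(V₀/D) + (r + σ²/2)T] / (σ√T)
   = [ln(519.4056/383.2118) + (0.0797 + 0.5·0.4988²)·4.8041] / (0.4988·√4.8041)
   = [0.304097 + 0.980520] / 1.093283 = 1.175009
d₂ = d₁ − σ√T = 1.175009 − 1.093283 = 0.081727
N(d₁) = 0.880005,  N(d₂) = 0.532568,  e^(−rT) = 0.681890
E₀ = V₀·N(d₁) − D·e^(−rT)·N(d₂)
   = 519.4056·0.880005 − 383.2118·0.681890·0.532568 = 317.914823
B₀ = V₀ − E₀ = 519.4056 − 317.914823 = 201.490777

E0=317.9148 B0=201.4908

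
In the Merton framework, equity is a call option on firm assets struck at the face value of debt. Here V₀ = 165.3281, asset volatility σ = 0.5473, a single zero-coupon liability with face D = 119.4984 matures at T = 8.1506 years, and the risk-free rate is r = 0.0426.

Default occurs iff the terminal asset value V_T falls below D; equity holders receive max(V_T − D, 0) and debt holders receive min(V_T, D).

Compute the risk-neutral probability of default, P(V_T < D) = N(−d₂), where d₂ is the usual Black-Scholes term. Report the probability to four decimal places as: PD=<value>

PD=0.6373

d₁ = [ln(V₀/D) + (r + σ²/2)T] / (σ√T)
   = [ln(165.3281/119.4984) + (0.0426 + 0.5·0.5473²)·8.1506] / (0.5473·√8.1506)
   = [0.324629 + 1.567920] / 1.562501 = 1.211231
d₂ = d₁ − σ√T = 1.211231 − 1.562501 = -0.351270
risk-neutral PD = N(−d₂) = N(0.351270) = 0.637307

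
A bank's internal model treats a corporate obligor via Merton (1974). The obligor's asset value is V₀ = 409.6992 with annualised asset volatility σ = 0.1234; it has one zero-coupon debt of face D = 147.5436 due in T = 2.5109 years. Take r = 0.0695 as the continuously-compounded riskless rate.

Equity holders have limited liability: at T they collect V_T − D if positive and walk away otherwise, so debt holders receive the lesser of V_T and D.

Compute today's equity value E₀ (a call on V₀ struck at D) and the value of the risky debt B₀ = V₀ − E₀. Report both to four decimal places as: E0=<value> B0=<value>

E0=285.7817 B0=123.9175

d₁ = [ln(V₀/D) + (r + σ²/2)T] / (σ√T)
   = [ln(409.6992/147.5436) + (0.0695 + 0.5·0.1234²)·2.5109] / (0.1234·√2.5109)
   = [1.021300 + 0.193625] / 0.195537 = 6.213258
d₂ = d₁ − σ√T = 6.213258 − 0.195537 = 6.017721
N(d₁) = 1.000000,  N(d₂) = 1.000000,  e^(−rT) = 0.839871
E₀ = V₀·N(d₁) − D·e^(−rT)·N(d₂)
   = 409.6992·1.000000 − 147.5436·0.839871·1.000000 = 285.781681
B₀ = V₀ − E₀ = 409.6992 − 285.781681 = 123.917519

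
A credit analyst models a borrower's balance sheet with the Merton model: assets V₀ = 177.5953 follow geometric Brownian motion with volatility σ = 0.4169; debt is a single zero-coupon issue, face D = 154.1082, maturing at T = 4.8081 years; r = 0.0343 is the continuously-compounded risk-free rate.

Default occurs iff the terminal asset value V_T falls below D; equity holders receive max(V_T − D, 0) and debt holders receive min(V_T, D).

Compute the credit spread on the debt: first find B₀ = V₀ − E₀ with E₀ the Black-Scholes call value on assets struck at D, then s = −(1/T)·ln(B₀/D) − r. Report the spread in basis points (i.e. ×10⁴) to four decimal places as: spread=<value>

d₁ = [ln(V₀/D) + (r + σ²/2)T] / (σ√T)
   = [ln(177.5953/154.1082) + (0.0343 + 0.5·0.4169²)·4.8081] / (0.4169·√4.8081)
   = [0.141852 + 0.582755] / 0.914152 = 0.792655
d₂ = d₁ − σ√T = 0.792655 − 0.914152 = -0.121497
N(d₁) = 0.786011,  N(d₂) = 0.451649,  e^(−rT) = 0.847963
E₀ = V₀·N(d₁) − D·e^(−rT)·N(d₂)
   = 177.5953·0.786011 − 154.1082·0.847963·0.451649 = 80.571210
B₀ = V₀ − E₀ = 177.5953 − 80.571210 = 97.024090
spread = −(1/T)·ln(B₀/D) − r = −(1/4.8081)·ln(97.024090/154.1082) − 0.0343 = 0.06193254
in basis points: 0.06193254 × 10⁴ = 619.3254 bp

spread=619.3254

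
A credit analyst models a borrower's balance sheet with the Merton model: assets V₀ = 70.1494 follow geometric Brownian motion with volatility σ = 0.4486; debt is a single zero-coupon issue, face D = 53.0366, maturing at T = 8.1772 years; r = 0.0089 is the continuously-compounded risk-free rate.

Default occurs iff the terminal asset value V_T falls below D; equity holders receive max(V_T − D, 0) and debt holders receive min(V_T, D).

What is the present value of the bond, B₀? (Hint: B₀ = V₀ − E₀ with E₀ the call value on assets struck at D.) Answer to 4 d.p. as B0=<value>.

d₁ = [ln(V₀/D) + (r + σ²/2)T] / (σ√T)
   = [ln(70.1494/53.0366) + (0.0089 + 0.5·0.4486²)·8.1772] / (0.4486·√8.1772)
   = [0.279645 + 0.895575] / 1.282808 = 0.916131
d₂ = d₁ − σ√T = 0.916131 − 1.282808 = -0.366677
N(d₁) = 0.820201,  N(d₂) = 0.356930,  e^(−rT) = 0.929808
E₀ = V₀·N(d₁) − D·e^(−rT)·N(d₂)
   = 70.1494·0.820201 − 53.0366·0.929808·0.356930 = 39.935002
B₀ = V₀ − E₀ = 70.1494 − 39.935002 = 30.214398

B0=30.2144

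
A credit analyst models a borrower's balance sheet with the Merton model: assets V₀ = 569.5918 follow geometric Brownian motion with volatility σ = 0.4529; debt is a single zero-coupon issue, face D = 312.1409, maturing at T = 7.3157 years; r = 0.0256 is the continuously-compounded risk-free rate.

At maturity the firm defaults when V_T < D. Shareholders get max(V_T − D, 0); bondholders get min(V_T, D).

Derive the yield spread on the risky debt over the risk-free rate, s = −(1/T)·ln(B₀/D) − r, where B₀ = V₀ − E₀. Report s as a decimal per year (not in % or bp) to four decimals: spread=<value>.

spread=0.0407

d₁ = [ln(V₀/D) + (r + σ²/2)T] / (σ√T)
   = [ln(569.5918/312.1409) + (0.0256 + 0.5·0.4529²)·7.3157] / (0.4529·√7.3157)
   = [0.601465 + 0.937574] / 1.224984 = 1.256376
d₂ = d₁ − σ√T = 1.256376 − 1.224984 = 0.031392
N(d₁) = 0.895510,  N(d₂) = 0.512522,  e^(−rT) = 0.829210
E₀ = V₀·N(d₁) − D·e^(−rT)·N(d₂)
   = 569.5918·0.895510 − 312.1409·0.829210·0.512522 = 377.419079
B₀ = V₀ − E₀ = 569.5918 − 377.419079 = 192.172721
spread = −(1/T)·ln(B₀/D) − r = −(1/7.3157)·ln(192.172721/312.1409) − 0.0256 = 0.04070399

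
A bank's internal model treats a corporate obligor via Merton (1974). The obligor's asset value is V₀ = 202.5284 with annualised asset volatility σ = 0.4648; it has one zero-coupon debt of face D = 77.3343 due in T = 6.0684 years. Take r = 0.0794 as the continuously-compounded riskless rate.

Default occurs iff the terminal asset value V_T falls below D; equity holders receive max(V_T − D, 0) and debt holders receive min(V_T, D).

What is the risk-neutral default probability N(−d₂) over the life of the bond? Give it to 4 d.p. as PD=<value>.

d₁ = [ln(V₀/D) + (r + σ²/2)T] / (σ√T)
   = [ln(202.5284/77.3343) + (0.0794 + 0.5·0.4648²)·6.0684] / (0.4648·√6.0684)
   = [0.962743 + 1.137337] / 1.144994 = 1.834140
d₂ = d₁ − σ√T = 1.834140 − 1.144994 = 0.689146
risk-neutral PD = N(−d₂) = N(-0.689146) = 0.245366

PD=0.2454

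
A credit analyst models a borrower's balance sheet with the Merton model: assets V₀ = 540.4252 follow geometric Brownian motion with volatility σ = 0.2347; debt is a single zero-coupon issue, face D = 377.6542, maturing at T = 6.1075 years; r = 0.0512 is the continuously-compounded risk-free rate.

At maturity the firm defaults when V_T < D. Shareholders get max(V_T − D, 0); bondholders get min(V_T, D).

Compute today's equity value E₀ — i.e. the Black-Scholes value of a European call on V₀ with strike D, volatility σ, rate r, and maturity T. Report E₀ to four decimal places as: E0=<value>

E0=277.5285

d₁ = [ln(V₀/D) + (r + σ²/2)T] / (σ√T)
   = [ln(540.4252/377.6542) + (0.0512 + 0.5·0.2347²)·6.1075] / (0.2347·√6.1075)
   = [0.358377 + 0.480917] / 0.580022 = 1.447003
d₂ = d₁ − σ√T = 1.447003 − 0.580022 = 0.866981
N(d₁) = 0.926052,  N(d₂) = 0.807024,  e^(−rT) = 0.731466
E₀ = V₀·N(d₁) − D·e^(−rT)·N(d₂)
   = 540.4252·0.926052 − 377.6542·0.731466·0.807024 = 277.528505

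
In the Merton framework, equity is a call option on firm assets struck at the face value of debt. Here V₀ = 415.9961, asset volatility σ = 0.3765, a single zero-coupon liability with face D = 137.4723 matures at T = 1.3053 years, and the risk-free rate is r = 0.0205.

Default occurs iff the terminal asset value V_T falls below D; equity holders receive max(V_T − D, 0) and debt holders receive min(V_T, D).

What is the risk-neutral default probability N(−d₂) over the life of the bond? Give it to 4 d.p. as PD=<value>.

PD=0.0077

d₁ = [ln(V₀/D) + (r + σ²/2)T] / (σ√T)
   = [ln(415.9961/137.4723) + (0.0205 + 0.5·0.3765²)·1.3053] / (0.3765·√1.3053)
   = [1.107253 + 0.119273] / 0.430150 = 2.851392
d₂ = d₁ − σ√T = 2.851392 − 0.430150 = 2.421241
risk-neutral PD = N(−d₂) = N(-2.421241) = 0.007734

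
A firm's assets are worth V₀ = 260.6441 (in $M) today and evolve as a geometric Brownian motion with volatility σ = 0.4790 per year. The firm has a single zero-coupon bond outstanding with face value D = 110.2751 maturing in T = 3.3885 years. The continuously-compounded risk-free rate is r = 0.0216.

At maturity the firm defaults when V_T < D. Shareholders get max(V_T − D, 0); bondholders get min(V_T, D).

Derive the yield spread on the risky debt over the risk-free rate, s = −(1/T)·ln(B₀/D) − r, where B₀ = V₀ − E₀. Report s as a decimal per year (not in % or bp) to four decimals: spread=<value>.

spread=0.0305

d₁ = [ln(V₀/D) + (r + σ²/2)T] / (σ√T)
   = [ln(260.6441/110.2751) + (0.0216 + 0.5·0.4790²)·3.3885] / (0.4790·√3.3885)
   = [0.860178 + 0.461922] / 0.881737 = 1.499426
d₂ = d₁ − σ√T = 1.499426 − 0.881737 = 0.617688
N(d₁) = 0.933118,  N(d₂) = 0.731610,  e^(−rT) = 0.929423
E₀ = V₀·N(d₁) − D·e^(−rT)·N(d₂)
   = 260.6441·0.933118 − 110.2751·0.929423·0.731610 = 168.227536
B₀ = V₀ − E₀ = 260.6441 − 168.227536 = 92.416564
spread = −(1/T)·ln(B₀/D) − r = −(1/3.3885)·ln(92.416564/110.2751) − 0.0216 = 0.03053868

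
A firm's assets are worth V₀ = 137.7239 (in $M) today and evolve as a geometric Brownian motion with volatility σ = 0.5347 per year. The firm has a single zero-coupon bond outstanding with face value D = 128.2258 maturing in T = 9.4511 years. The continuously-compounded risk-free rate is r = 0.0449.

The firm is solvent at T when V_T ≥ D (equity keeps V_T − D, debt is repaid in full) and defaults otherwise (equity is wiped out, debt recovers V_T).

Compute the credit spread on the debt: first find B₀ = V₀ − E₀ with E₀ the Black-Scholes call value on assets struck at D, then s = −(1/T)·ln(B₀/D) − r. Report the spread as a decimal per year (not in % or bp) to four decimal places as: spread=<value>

d₁ = [ln(V₀/D) + (r + σ²/2)T] / (σ√T)
   = [ln(137.7239/128.2258) + (0.0449 + 0.5·0.5347²)·9.4511] / (0.5347·√9.4511)
   = [0.071458 + 1.775408] / 1.643809 = 1.123529
d₂ = d₁ − σ√T = 1.123529 − 1.643809 = -0.520280
N(d₁) = 0.869393,  N(d₂) = 0.301434,  e^(−rT) = 0.654192
E₀ = V₀·N(d₁) − D·e^(−rT)·N(d₂)
   = 137.7239·0.869393 − 128.2258·0.654192·0.301434 = 94.450676
B₀ = V₀ − E₀ = 137.7239 − 94.450676 = 43.273224
spread = −(1/T)·ln(B₀/D) − r = −(1/9.4511)·ln(43.273224/128.2258) − 0.0449 = 0.07003463

spread=0.0700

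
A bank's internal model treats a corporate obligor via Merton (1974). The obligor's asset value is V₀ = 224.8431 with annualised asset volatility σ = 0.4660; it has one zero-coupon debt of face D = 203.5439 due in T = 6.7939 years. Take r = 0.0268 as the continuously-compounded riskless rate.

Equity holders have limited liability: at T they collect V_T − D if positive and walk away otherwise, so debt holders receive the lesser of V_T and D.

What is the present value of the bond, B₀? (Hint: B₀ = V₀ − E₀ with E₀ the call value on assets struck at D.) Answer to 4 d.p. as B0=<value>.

d₁ = [ln(V₀/D) + (r + σ²/2)T] / (σ√T)
   = [ln(224.8431/203.5439) + (0.0268 + 0.5·0.4660²)·6.7939] / (0.4660·√6.7939)
   = [0.099521 + 0.919745] / 1.214634 = 0.839154
d₂ = d₁ − σ√T = 0.839154 − 1.214634 = -0.375480
N(d₁) = 0.799309,  N(d₂) = 0.353652,  e^(−rT) = 0.833538
E₀ = V₀·N(d₁) − D·e^(−rT)·N(d₂)
   = 224.8431·0.799309 − 203.5439·0.833538·0.353652 = 119.717940
B₀ = V₀ − E₀ = 224.8431 − 119.717940 = 105.125160

B0=105.1252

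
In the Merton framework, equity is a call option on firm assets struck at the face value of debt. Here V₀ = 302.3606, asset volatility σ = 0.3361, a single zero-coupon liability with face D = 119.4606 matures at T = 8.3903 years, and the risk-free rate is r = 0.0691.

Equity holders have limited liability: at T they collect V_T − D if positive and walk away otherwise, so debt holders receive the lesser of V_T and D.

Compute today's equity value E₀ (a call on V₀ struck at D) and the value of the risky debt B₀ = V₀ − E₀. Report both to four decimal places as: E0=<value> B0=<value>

E0=238.7824 B0=63.5782

d₁ = [ln(V₀/D) + (r + σ²/2)T] / (σ√T)
   = [ln(302.3606/119.4606) + (0.0691 + 0.5·0.3361²)·8.3903] / (0.3361·√8.3903)
   = [0.928634 + 1.053667] / 0.973548 = 2.036162
d₂ = d₁ − σ√T = 2.036162 − 0.973548 = 1.062614
N(d₁) = 0.979133,  N(d₂) = 0.856022,  e^(−rT) = 0.560027
E₀ = V₀·N(d₁) − D·e^(−rT)·N(d₂)
   = 302.3606·0.979133 − 119.4606·0.560027·0.856022 = 238.782361
B₀ = V₀ − E₀ = 302.3606 − 238.782361 = 63.578239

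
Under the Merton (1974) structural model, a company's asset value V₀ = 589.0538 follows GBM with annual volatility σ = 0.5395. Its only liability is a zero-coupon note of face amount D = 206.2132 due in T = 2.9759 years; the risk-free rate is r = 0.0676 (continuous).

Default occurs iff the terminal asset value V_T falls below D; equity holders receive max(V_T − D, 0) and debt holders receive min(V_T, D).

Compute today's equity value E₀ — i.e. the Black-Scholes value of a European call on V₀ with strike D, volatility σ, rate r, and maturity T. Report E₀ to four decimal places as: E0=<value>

E0=431.6899

d₁ = [ln(V₀/D) + (r + σ²/2)T] / (σ√T)
   = [ln(589.0538/206.2132) + (0.0676 + 0.5·0.5395²)·2.9759] / (0.5395·√2.9759)
   = [1.049607 + 0.634254] / 0.930681 = 1.809279
d₂ = d₁ − σ√T = 1.809279 − 0.930681 = 0.878599
N(d₁) = 0.964796,  N(d₂) = 0.810191,  e^(−rT) = 0.817773
E₀ = V₀·N(d₁) − D·e^(−rT)·N(d₂)
   = 589.0538·0.964796 − 206.2132·0.817773·0.810191 = 431.689946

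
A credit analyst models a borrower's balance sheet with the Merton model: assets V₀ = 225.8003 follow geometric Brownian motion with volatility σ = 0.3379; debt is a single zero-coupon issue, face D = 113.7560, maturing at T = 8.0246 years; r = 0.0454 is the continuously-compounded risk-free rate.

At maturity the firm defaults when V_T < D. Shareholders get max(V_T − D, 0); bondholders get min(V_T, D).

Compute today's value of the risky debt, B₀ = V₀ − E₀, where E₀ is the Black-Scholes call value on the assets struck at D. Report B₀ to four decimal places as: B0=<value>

B0=70.8295

d₁ = [ln(V₀/D) + (r + σ²/2)T] / (σ√T)
   = [ln(225.8003/113.7560) + (0.0454 + 0.5·0.3379²)·8.0246] / (0.3379·√8.0246)
   = [0.685595 + 0.822427] / 0.957194 = 1.575462
d₂ = d₁ − σ√T = 1.575462 − 0.957194 = 0.618268
N(d₁) = 0.942425,  N(d₂) = 0.731801,  e^(−rT) = 0.694671
E₀ = V₀·N(d₁) − D·e^(−rT)·N(d₂)
   = 225.8003·0.942425 − 113.7560·0.694671·0.731801 = 154.970777
B₀ = V₀ − E₀ = 225.8003 − 154.970777 = 70.829523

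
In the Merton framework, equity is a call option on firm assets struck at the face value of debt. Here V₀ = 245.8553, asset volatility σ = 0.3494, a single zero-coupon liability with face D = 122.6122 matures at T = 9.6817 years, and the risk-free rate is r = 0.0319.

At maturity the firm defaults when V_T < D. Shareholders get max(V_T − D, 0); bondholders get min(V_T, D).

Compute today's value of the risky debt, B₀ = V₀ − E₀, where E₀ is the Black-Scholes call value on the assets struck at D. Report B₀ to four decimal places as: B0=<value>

d₁ = [ln(V₀/D) + (r + σ²/2)T] / (σ√T)
   = [ln(245.8553/122.6122) + (0.0319 + 0.5·0.3494²)·9.6817] / (0.3494·√9.6817)
   = [0.695717 + 0.899819] / 1.087173 = 1.467600
d₂ = d₁ − σ√T = 1.467600 − 1.087173 = 0.380427
N(d₁) = 0.928894,  N(d₂) = 0.648186,  e^(−rT) = 0.734294
E₀ = V₀·N(d₁) − D·e^(−rT)·N(d₂)
   = 245.8553·0.928894 − 122.6122·0.734294·0.648186 = 170.015062
B₀ = V₀ − E₀ = 245.8553 − 170.015062 = 75.840238

B0=75.8402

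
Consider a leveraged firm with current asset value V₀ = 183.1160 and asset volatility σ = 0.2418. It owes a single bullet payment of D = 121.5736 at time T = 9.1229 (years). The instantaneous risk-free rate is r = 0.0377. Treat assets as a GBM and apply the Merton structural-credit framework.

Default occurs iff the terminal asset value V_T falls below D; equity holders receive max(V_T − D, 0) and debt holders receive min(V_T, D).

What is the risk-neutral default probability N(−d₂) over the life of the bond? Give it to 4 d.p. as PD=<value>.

d₁ = [ln(V₀/D) + (r + σ²/2)T] / (σ√T)
   = [ln(183.1160/121.5736) + (0.0377 + 0.5·0.2418²)·9.1229] / (0.2418·√9.1229)
   = [0.409600 + 0.610629] / 0.730336 = 1.396930
d₂ = d₁ − σ√T = 1.396930 − 0.730336 = 0.666594
risk-neutral PD = N(−d₂) = N(-0.666594) = 0.252516

PD=0.2525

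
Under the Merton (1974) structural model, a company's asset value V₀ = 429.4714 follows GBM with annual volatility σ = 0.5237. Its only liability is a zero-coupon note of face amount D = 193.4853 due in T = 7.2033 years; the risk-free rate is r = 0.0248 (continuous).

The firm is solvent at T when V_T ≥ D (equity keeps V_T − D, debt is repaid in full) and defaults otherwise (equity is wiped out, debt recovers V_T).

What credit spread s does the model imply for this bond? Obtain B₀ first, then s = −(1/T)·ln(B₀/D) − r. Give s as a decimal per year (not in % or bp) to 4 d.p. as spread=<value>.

spread=0.0471

d₁ = [ln(V₀/D) + (r + σ²/2)T] / (σ√T)
   = [ln(429.4714/193.4853) + (0.0248 + 0.5·0.5237²)·7.2033] / (0.5237·√7.2033)
   = [0.797354 + 1.166436] / 1.405557 = 1.397162
d₂ = d₁ − σ√T = 1.397162 − 1.405557 = -0.008395
N(d₁) = 0.918818,  N(d₂) = 0.496651,  e^(−rT) = 0.836405
E₀ = V₀·N(d₁) − D·e^(−rT)·N(d₂)
   = 429.4714·0.918818 − 193.4853·0.836405·0.496651 = 314.231752
B₀ = V₀ − E₀ = 429.4714 − 314.231752 = 115.239648
spread = −(1/T)·ln(B₀/D) − r = −(1/7.2033)·ln(115.239648/193.4853) − 0.0248 = 0.04713754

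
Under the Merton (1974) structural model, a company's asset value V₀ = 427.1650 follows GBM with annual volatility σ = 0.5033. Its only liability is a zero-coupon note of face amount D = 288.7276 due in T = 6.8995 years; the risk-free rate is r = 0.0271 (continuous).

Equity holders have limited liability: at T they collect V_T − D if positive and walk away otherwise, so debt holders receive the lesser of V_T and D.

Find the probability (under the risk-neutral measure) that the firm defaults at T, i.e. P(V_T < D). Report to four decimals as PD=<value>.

PD=0.5883

d₁ = [ln(V₀/D) + (r + σ²/2)T] / (σ√T)
   = [ln(427.1650/288.7276) + (0.0271 + 0.5·0.5033²)·6.8995] / (0.5033·√6.8995)
   = [0.391687 + 1.060836] / 1.322013 = 1.098720
d₂ = d₁ − σ√T = 1.098720 − 1.322013 = -0.223293
risk-neutral PD = N(−d₂) = N(0.223293) = 0.588346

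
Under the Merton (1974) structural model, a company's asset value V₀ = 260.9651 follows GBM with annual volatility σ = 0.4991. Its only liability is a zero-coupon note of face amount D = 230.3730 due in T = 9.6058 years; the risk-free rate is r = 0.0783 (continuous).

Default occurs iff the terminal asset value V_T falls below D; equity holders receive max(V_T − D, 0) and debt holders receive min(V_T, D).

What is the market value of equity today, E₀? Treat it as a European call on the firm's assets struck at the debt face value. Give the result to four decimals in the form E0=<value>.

E0=192.0503

d₁ = [ln(V₀/D) + (r + σ²/2)T] / (σ√T)
   = [ln(260.9651/230.3730) + (0.0783 + 0.5·0.4991²)·9.6058] / (0.4991·√9.6058)
   = [0.124687 + 1.948540] / 1.546872 = 1.340271
d₂ = d₁ − σ√T = 1.340271 − 1.546872 = -0.206601
N(d₁) = 0.909921,  N(d₂) = 0.418161,  e^(−rT) = 0.471360
E₀ = V₀·N(d₁) − D·e^(−rT)·N(d₂)
   = 260.9651·0.909921 − 230.3730·0.471360·0.418161 = 192.050265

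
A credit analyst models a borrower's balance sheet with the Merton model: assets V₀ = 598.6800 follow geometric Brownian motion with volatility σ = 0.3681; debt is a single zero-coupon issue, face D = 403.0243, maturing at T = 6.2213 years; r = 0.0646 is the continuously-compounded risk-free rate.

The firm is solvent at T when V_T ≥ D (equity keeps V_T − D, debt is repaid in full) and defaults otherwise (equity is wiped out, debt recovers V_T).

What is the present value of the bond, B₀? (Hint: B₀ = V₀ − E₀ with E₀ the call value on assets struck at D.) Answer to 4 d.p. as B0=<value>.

B0=232.8398

d₁ = [ln(V₀/D) + (r + σ²/2)T] / (σ√T)
   = [ln(598.6800/403.0243) + (0.0646 + 0.5·0.3681²)·6.2213] / (0.3681·√6.2213)
   = [0.395730 + 0.823382] / 0.918135 = 1.327814
d₂ = d₁ − σ√T = 1.327814 − 0.918135 = 0.409679
N(d₁) = 0.907880,  N(d₂) = 0.658979,  e^(−rT) = 0.669050
E₀ = V₀·N(d₁) − D·e^(−rT)·N(d₂)
   = 598.6800·0.907880 − 403.0243·0.669050·0.658979 = 365.840189
B₀ = V₀ − E₀ = 598.6800 − 365.840189 = 232.839811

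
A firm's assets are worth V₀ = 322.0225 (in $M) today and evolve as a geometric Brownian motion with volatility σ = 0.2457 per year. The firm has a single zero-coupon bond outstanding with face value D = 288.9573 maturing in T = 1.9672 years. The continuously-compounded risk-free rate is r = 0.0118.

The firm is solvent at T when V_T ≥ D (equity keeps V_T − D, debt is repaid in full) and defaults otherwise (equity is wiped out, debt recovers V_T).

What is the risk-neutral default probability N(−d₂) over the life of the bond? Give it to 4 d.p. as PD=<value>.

d₁ = [ln(V₀/D) + (r + σ²/2)T] / (σ√T)
   = [ln(322.0225/288.9573) + (0.0118 + 0.5·0.2457²)·1.9672] / (0.2457·√1.9672)
   = [0.108342 + 0.082591] / 0.344611 = 0.554056
d₂ = d₁ − σ√T = 0.554056 − 0.344611 = 0.209445
risk-neutral PD = N(−d₂) = N(-0.209445) = 0.417051

PD=0.4171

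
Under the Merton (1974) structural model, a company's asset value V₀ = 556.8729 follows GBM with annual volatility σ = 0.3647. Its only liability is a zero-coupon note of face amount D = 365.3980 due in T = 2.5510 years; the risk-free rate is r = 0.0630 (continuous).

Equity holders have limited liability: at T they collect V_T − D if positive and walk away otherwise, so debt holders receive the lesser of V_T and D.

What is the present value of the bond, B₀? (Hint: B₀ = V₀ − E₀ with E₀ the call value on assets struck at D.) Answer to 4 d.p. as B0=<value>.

d₁ = [ln(V₀/D) + (r + σ²/2)T] / (σ√T)
   = [ln(556.8729/365.3980) + (0.0630 + 0.5·0.3647²)·2.5510] / (0.3647·√2.5510)
   = [0.421350 + 0.330362] / 0.582493 = 1.290508
d₂ = d₁ − σ√T = 1.290508 − 0.582493 = 0.708014
N(d₁) = 0.901563,  N(d₂) = 0.760532,  e^(−rT) = 0.851536
E₀ = V₀·N(d₁) − D·e^(−rT)·N(d₂)
   = 556.8729·0.901563 − 365.3980·0.851536·0.760532 = 265.416627
B₀ = V₀ − E₀ = 556.8729 − 265.416627 = 291.456273

B0=291.4563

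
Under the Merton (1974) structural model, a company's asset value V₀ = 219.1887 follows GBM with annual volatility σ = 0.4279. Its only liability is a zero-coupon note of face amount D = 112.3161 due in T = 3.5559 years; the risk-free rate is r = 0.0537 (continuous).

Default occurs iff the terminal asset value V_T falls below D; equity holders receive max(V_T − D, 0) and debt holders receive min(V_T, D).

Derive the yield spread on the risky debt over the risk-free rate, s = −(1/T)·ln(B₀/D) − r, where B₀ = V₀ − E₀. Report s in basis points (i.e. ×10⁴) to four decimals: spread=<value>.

spread=254.2355

d₁ = [ln(V₀/D) + (r + σ²/2)T] / (σ√T)
   = [ln(219.1887/112.3161) + (0.0537 + 0.5·0.4279²)·3.5559] / (0.4279·√3.5559)
   = [0.668616 + 0.516492] / 0.806895 = 1.468726
d₂ = d₁ − σ√T = 1.468726 − 0.806895 = 0.661831
N(d₁) = 0.929046,  N(d₂) = 0.745960,  e^(−rT) = 0.826172
E₀ = V₀·N(d₁) − D·e^(−rT)·N(d₂)
   = 219.1887·0.929046 − 112.3161·0.826172·0.745960 = 134.416998
B₀ = V₀ − E₀ = 219.1887 − 134.416998 = 84.771702
spread = −(1/T)·ln(B₀/D) − r = −(1/3.5559)·ln(84.771702/112.3161) − 0.0537 = 0.02542355
in basis points: 0.02542355 × 10⁴ = 254.2355 bp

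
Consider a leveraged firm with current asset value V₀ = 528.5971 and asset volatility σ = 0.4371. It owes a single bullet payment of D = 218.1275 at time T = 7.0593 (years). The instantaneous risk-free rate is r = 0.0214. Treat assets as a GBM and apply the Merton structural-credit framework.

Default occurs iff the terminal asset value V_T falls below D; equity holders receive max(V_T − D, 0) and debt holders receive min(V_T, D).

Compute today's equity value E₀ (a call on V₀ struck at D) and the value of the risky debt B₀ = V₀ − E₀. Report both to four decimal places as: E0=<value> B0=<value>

d₁ = [ln(V₀/D) + (r + σ²/2)T] / (σ√T)
   = [ln(528.5971/218.1275) + (0.0214 + 0.5·0.4371²)·7.0593] / (0.4371·√7.0593)
   = [0.885147 + 0.825431] / 1.161346 = 1.472927
d₂ = d₁ − σ√T = 1.472927 − 1.161346 = 0.311581
N(d₁) = 0.929615,  N(d₂) = 0.622321,  e^(−rT) = 0.859788
E₀ = V₀·N(d₁) − D·e^(−rT)·N(d₂)
   = 528.5971·0.929615 − 218.1275·0.859788·0.622321 = 374.679445
B₀ = V₀ − E₀ = 528.5971 − 374.679445 = 153.917655

E0=374.6794 B0=153.9177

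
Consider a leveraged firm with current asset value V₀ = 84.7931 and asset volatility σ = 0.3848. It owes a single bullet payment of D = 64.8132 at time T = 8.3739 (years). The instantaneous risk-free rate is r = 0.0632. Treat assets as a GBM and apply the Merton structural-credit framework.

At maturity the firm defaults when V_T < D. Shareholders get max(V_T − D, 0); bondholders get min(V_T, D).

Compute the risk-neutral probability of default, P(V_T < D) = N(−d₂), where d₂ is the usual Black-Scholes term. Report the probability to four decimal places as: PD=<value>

PD=0.4365

d₁ = [ln(V₀/D) + (r + σ²/2)T] / (σ√T)
   = [ln(84.7931/64.8132) + (0.0632 + 0.5·0.3848²)·8.3739] / (0.3848·√8.3739)
   = [0.268705 + 1.149197] / 1.113522 = 1.273348
d₂ = d₁ − σ√T = 1.273348 − 1.113522 = 0.159826
risk-neutral PD = N(−d₂) = N(-0.159826) = 0.436509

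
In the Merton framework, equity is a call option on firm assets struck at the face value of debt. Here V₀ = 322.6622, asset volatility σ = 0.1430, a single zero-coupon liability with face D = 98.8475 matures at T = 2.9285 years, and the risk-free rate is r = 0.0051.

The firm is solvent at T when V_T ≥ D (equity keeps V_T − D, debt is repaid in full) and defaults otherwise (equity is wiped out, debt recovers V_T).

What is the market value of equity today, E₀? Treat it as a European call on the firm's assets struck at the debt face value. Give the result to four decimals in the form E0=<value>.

E0=225.2801

d₁ = [ln(V₀/D) + (r + σ²/2)T] / (σ√T)
   = [ln(322.6622/98.8475) + (0.0051 + 0.5·0.1430²)·2.9285] / (0.1430·√2.9285)
   = [1.183028 + 0.044878] / 0.244714 = 5.017718
d₂ = d₁ − σ√T = 5.017718 − 0.244714 = 4.773005
N(d₁) = 1.000000,  N(d₂) = 0.999999,  e^(−rT) = 0.985176
E₀ = V₀·N(d₁) − D·e^(−rT)·N(d₂)
   = 322.6622·1.000000 − 98.8475·0.985176·0.999999 = 225.280056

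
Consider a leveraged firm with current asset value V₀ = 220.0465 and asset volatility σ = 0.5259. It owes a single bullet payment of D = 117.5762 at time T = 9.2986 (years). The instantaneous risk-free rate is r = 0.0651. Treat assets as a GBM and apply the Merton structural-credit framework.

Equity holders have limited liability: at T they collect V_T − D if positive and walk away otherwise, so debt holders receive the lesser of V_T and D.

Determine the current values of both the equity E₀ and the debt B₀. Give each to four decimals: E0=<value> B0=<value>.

d₁ = [ln(V₀/D) + (r + σ²/2)T] / (σ√T)
   = [ln(220.0465/117.5762) + (0.0651 + 0.5·0.5259²)·9.2986] / (0.5259·√9.2986)
   = [0.626752 + 1.891200] / 1.603659 = 1.570129
d₂ = d₁ − σ√T = 1.570129 − 1.603659 = -0.033529
N(d₁) = 0.941807,  N(d₂) = 0.486626,  e^(−rT) = 0.545889
E₀ = V₀·N(d₁) − D·e^(−rT)·N(d₂)
   = 220.0465·0.941807 − 117.5762·0.545889·0.486626 = 176.008018
B₀ = V₀ − E₀ = 220.0465 − 176.008018 = 44.038482

E0=176.0080 B0=44.0385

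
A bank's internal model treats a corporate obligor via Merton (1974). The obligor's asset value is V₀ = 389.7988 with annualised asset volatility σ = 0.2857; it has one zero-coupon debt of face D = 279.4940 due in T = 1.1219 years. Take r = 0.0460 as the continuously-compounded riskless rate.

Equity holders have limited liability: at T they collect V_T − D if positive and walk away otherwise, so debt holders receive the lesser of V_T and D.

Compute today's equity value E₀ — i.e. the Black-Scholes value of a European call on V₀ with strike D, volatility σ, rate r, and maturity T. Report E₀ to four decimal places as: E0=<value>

d₁ = [ln(V₀/D) + (r + σ²/2)T] / (σ√T)
   = [ln(389.7988/279.4940) + (0.0460 + 0.5·0.2857²)·1.1219] / (0.2857·√1.1219)
   = [0.332650 + 0.097395] / 0.302613 = 1.421105
d₂ = d₁ − σ√T = 1.421105 − 0.302613 = 1.118492
N(d₁) = 0.922357,  N(d₂) = 0.868322,  e^(−rT) = 0.949702
E₀ = V₀·N(d₁) − D·e^(−rT)·N(d₂)
   = 389.7988·0.922357 − 279.4940·0.949702·0.868322 = 129.049875

E0=129.0499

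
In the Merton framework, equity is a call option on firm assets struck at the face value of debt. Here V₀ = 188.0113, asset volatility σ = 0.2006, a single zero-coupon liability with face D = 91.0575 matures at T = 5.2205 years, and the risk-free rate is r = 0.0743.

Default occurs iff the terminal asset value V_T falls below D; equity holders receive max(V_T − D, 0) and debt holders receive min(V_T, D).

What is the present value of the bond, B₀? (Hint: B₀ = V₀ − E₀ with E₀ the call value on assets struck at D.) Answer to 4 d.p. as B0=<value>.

d₁ = [ln(V₀/D) + (r + σ²/2)T] / (σ√T)
   = [ln(188.0113/91.0575) + (0.0743 + 0.5·0.2006²)·5.2205] / (0.2006·√5.2205)
   = [0.725011 + 0.492921] / 0.458339 = 2.657271
d₂ = d₁ − σ√T = 2.657271 − 0.458339 = 2.198932
N(d₁) = 0.996061,  N(d₂) = 0.986059,  e^(−rT) = 0.678492
E₀ = V₀·N(d₁) − D·e^(−rT)·N(d₂)
   = 188.0113·0.996061 − 91.0575·0.678492·0.986059 = 126.350333
B₀ = V₀ − E₀ = 188.0113 − 126.350333 = 61.660967

B0=61.6610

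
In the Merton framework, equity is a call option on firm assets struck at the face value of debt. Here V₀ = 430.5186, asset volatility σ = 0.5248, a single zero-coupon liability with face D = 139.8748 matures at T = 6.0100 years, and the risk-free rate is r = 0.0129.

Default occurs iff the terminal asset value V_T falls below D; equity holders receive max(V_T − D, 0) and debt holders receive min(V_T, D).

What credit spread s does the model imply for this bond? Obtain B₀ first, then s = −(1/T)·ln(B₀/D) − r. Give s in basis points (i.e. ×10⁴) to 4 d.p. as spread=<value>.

spread=360.5807

d₁ = [ln(V₀/D) + (r + σ²/2)T] / (σ√T)
   = [ln(430.5186/139.8748) + (0.0129 + 0.5·0.5248²)·6.0100] / (0.5248·√6.0100)
   = [1.124243 + 0.905151] / 1.286563 = 1.577376
d₂ = d₁ − σ√T = 1.577376 − 1.286563 = 0.290813
N(d₁) = 0.942646,  N(d₂) = 0.614403,  e^(−rT) = 0.925400
E₀ = V₀·N(d₁) − D·e^(−rT)·N(d₂)
   = 430.5186·0.942646 − 139.8748·0.925400·0.614403 = 326.298010
B₀ = V₀ − E₀ = 430.5186 − 326.298010 = 104.220590
spread = −(1/T)·ln(B₀/D) − r = −(1/6.0100)·ln(104.220590/139.8748) − 0.0129 = 0.03605807
in basis points: 0.03605807 × 10⁴ = 360.5807 bp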